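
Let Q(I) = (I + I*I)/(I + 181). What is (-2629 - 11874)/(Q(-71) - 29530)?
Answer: 159533/324333 ≈ 0.49188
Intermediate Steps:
Q(I) = (I + I²)/(181 + I)
(-2629 - 11874)/(Q(-71) - 29530) = (-2629 - 11874)/(-71*(1 - 71)/(181 - 71) - 29530) = -14503/(-71*(-70)/110 - 29530) = -14503/(-71*1/110*(-70) - 29530) = -14503/(497/11 - 29530) = -14503/(-324333/11) = -14503*(-11/324333) = 159533/324333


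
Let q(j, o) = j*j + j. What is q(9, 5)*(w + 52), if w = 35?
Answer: 7830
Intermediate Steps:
q(j, o) = j + j² (q(j, o) = j² + j = j + j²)
q(9, 5)*(w + 52) = (9*(1 + 9))*(35 + 52) = (9*10)*87 = 90*87 = 7830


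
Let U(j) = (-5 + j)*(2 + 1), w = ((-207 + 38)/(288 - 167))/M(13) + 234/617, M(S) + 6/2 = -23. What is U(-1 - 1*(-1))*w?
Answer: -969735/149314 ≈ -6.4946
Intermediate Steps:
M(S) = -26 (M(S) = -3 - 23 = -26)
w = 64649/149314 (w = ((-207 + 38)/(288 - 167))/(-26) + 234/617 = -169/121*(-1/26) + 234*(1/617) = -169*1/121*(-1/26) + 234/617 = -169/121*(-1/26) + 234/617 = 13/242 + 234/617 = 64649/149314 ≈ 0.43297)
U(j) = -15 + 3*j (U(j) = (-5 + j)*3 = -15 + 3*j)
U(-1 - 1*(-1))*w = (-15 + 3*(-1 - 1*(-1)))*(64649/149314) = (-15 + 3*(-1 + 1))*(64649/149314) = (-15 + 3*0)*(64649/149314) = (-15 + 0)*(64649/149314) = -15*64649/149314 = -969735/149314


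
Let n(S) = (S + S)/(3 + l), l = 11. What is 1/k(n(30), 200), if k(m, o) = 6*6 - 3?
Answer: 1/33 ≈ 0.030303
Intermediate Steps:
n(S) = S/7 (n(S) = (S + S)/(3 + 11) = (2*S)/14 = (2*S)*(1/14) = S/7)
k(m, o) = 33 (k(m, o) = 36 - 3 = 33)
1/k(n(30), 200) = 1/33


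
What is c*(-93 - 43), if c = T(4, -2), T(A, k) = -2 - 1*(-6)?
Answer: -544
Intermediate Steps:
T(A, k) = 4 (T(A, k) = -2 + 6 = 4)
c = 4
c*(-93 - 43) = 4*(-93 - 43) = 4*(-136) = -544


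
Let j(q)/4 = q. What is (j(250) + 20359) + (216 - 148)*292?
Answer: 41215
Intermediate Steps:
j(q) = 4*q
(j(250) + 20359) + (216 - 148)*292 = (4*250 + 20359) + (216 - 148)*292 = (1000 + 20359) + 68*292 = 21359 + 19856 = 41215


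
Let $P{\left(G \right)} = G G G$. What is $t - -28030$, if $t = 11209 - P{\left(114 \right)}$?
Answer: $-1442305$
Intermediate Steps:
$P{\left(G \right)} = G^{3}$ ($P{\left(G \right)} = G^{2} G = G^{3}$)
$t = -1470335$ ($t = 11209 - 114^{3} = 11209 - 1481544 = -1470335$)
$t - -28030 = -1470335 - -28030 = -1470335 + 28030 = -1442305$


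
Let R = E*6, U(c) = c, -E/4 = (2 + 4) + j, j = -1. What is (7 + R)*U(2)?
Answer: -226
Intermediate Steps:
E = -20 (E = -4*((2 + 4) - 1) = -4*(6 - 1) = -4*5 = -20)
R = -120 (R = -20*6 = -120)
(7 + R)*U(2) = (7 - 120)*2 = -113*2 = -226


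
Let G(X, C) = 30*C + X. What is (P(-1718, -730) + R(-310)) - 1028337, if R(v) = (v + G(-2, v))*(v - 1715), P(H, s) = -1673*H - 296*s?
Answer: 21526257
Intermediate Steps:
G(X, C) = X + 30*C
R(v) = (-1715 + v)*(-2 + 31*v) (R(v) = (v + (-2 + 30*v))*(v - 1715) = (-2 + 31*v)*(-1715 + v) = (-1715 + v)*(-2 + 31*v))
(P(-1718, -730) + R(-310)) - 1028337 = ((-1673*(-1718) - 296*(-730)) + (3430 - 53167*(-310) + 31*(-310)²)) - 1028337 = ((2874214 + 216080) + (3430 + 16481770 + 31*96100)) - 1028337 = (3090294 + (3430 + 16481770 + 2979100)) - 1028337 = (3090294 + 19464300) - 1028337 = 22554594 - 1028337 = 21526257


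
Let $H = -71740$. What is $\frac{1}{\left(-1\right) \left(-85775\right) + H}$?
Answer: $\frac{1}{14035} \approx 7.125 \cdot 10^{-5}$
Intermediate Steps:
$\frac{1}{\left(-1\right) \left(-85775\right) + H} = \frac{1}{\left(-1\right) \left(-85775\right) - 71740} = \frac{1}{85775 - 71740} = \frac{1}{14035}$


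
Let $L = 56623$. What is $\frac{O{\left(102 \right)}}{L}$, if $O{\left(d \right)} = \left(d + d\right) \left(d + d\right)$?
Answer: $\frac{41616}{56623} \approx 0.73497$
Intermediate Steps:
$O{\left(d \right)} = 4 d^{2}$ ($O{\left(d \right)} = 2 d 2 d = 4 d^{2}$)
$\frac{O{\left(102 \right)}}{L} = \frac{4 \cdot 102^{2}}{56623} = 4 \cdot 10404 \cdot \frac{1}{56623} = 41616 \cdot \frac{1}{56623} = \frac{41616}{56623}$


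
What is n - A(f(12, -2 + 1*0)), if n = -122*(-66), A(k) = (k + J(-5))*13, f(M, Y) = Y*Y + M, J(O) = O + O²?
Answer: 7584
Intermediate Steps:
f(M, Y) = M + Y² (f(M, Y) = Y² + M = M + Y²)
A(k) = 260 + 13*k (A(k) = (k - 5*(1 - 5))*13 = (k - 5*(-4))*13 = (k + 20)*13 = (20 + k)*13 = 260 + 13*k)
n = 8052
n - A(f(12, -2 + 1*0)) = 8052 - (260 + 13*(12 + (-2 + 1*0)²)) = 8052 - (260 + 13*(12 + (-2 + 0)²)) = 8052 - (260 + 13*(12 + (-2)²)) = 8052 - (260 + 13*(12 + 4)) = 8052 - (260 + 13*16) = 8052 - (260 + 208) = 8052 - 1*468 = 8052 - 468 = 7584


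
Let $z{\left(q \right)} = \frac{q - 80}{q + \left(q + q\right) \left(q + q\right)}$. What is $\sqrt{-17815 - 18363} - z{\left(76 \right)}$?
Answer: $\frac{1}{5795} + i \sqrt{36178} \approx 0.00017256 + 190.21 i$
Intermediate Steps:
$z{\left(q \right)} = \frac{-80 + q}{q + 4 q^{2}}$ ($z{\left(q \right)} = \frac{-80 + q}{q + 2 q 2 q} = \frac{-80 + q}{q + 4 q^{2}}$)
$\sqrt{-17815 - 18363} - z{\left(76 \right)} = \sqrt{-17815 - 18363} - \frac{-80 + 76}{76 \left(1 + 4 \cdot 76\right)} = \sqrt{-36178} - \frac{1}{76} \frac{1}{1 + 304} \left(-4\right) = i \sqrt{36178} - \frac{1}{76} \cdot \frac{1}{305} \left(-4\right) = i \sqrt{36178} - - \frac{1}{5795} = i \sqrt{36178} + \frac{1}{5795} = \frac{1}{5795} + i \sqrt{36178}$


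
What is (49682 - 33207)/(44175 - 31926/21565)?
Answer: 355283375/952601949 ≈ 0.37296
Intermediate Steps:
(49682 - 33207)/(44175 - 31926/21565) = 16475/(44175 - 31926*1/21565) = 16475/(44175 - 31926/21565) = 16475/(952601949/21565) = 16475*(21565/952601949) = 355283375/952601949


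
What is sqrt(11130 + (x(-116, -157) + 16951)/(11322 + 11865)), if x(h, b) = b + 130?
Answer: sqrt(5984291881758)/23187 ≈ 105.50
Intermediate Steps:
x(h, b) = 130 + b
sqrt(11130 + (x(-116, -157) + 16951)/(11322 + 11865)) = sqrt(11130 + ((130 - 157) + 16951)/(11322 + 11865)) = sqrt(11130 + (-27 + 16951)/23187) = sqrt(11130 + 16924*(1/23187)) = sqrt(11130 + 16924/23187) = sqrt(258088234/23187) = sqrt(5984291881758)/23187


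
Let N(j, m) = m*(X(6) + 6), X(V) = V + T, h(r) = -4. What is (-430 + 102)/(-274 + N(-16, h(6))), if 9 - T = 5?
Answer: 164/169 ≈ 0.97041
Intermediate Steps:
T = 4 (T = 9 - 1*5 = 9 - 5 = 4)
X(V) = 4 + V (X(V) = V + 4 = 4 + V)
N(j, m) = 16*m (N(j, m) = m*((4 + 6) + 6) = m*(10 + 6) = m*16 = 16*m)
(-430 + 102)/(-274 + N(-16, h(6))) = (-430 + 102)/(-274 + 16*(-4)) = -328/(-274 - 64) = -328/(-338) = -328*(-1/338) = 164/169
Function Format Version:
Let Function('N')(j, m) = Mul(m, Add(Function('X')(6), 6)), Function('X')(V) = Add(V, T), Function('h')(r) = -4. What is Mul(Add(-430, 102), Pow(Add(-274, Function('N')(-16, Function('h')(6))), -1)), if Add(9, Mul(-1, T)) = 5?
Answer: Rational(164, 169) ≈ 0.97041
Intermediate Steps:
T = 4 (T = Add(9, Mul(-1, 5)) = Add(9, -5) = 4)
Function('X')(V) = Add(4, V) (Function('X')(V) = Add(V, 4) = Add(4, V))
Function('N')(j, m) = Mul(16, m) (Function('N')(j, m) = Mul(m, Add(Add(4, 6), 6)) = Mul(m, Add(10, 6)) = Mul(m, 16) = Mul(16, m))
Mul(Add(-430, 102), Pow(Add(-274, Function('N')(-16, Function('h')(6))), -1)) = Mul(Add(-430, 102), Pow(Add(-274, Mul(16, -4)), -1)) = Mul(-328, Pow(Add(-274, -64), -1)) = Mul(-328, Pow(-338, -1)) = Mul(-328, Rational(-1, 338)) = Rational(164, 169)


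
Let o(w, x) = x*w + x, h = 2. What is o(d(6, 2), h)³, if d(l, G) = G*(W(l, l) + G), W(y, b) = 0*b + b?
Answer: 39304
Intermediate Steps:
W(y, b) = b (W(y, b) = 0 + b = b)
d(l, G) = G*(G + l) (d(l, G) = G*(l + G) = G*(G + l))
o(w, x) = x + w*x (o(w, x) = w*x + x = x + w*x)
o(d(6, 2), h)³ = (2*(1 + 2*(2 + 6)))³ = (2*(1 + 2*8))³ = (2*(1 + 16))³ = (2*17)³ = 34³ = 39304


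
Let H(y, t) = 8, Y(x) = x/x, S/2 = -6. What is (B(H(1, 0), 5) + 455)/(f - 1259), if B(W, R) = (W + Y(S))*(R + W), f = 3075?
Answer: 143/454 ≈ 0.31498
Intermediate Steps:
S = -12 (S = 2*(-6) = -12)
Y(x) = 1
B(W, R) = (1 + W)*(R + W) (B(W, R) = (W + 1)*(R + W) = (1 + W)*(R + W))
(B(H(1, 0), 5) + 455)/(f - 1259) = ((5 + 8 + 8² + 5*8) + 455)/(3075 - 1259) = ((5 + 8 + 64 + 40) + 455)/1816 = (117 + 455)*(1/1816) = 572*(1/1816) = 143/454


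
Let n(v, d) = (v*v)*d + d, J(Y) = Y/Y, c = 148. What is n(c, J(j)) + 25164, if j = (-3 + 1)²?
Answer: 47069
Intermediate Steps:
j = 4 (j = (-2)² = 4)
J(Y) = 1
n(v, d) = d + d*v² (n(v, d) = v²*d + d = d*v² + d = d + d*v²)
n(c, J(j)) + 25164 = 1*(1 + 148²) + 25164 = 1*(1 + 21904) + 25164 = 1*21905 + 25164 = 21905 + 25164 = 47069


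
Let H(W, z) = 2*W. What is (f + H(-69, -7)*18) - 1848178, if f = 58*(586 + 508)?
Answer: -1787210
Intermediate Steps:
f = 63452 (f = 58*1094 = 63452)
(f + H(-69, -7)*18) - 1848178 = (63452 + (2*(-69))*18) - 1848178 = (63452 - 138*18) - 1848178 = (63452 - 2484) - 1848178 = 60968 - 1848178 = -1787210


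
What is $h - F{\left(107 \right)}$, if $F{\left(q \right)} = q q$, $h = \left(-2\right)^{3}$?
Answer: $-11457$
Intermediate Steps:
$h = -8$
$F{\left(q \right)} = q^{2}$
$h - F{\left(107 \right)} = -8 - 107^{2} = -8 - 11449 = -11457$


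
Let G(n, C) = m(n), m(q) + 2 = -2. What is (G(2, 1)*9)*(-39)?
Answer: 1404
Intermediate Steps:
m(q) = -4 (m(q) = -2 - 2 = -4)
G(n, C) = -4
(G(2, 1)*9)*(-39) = -4*9*(-39) = -36*(-39) = 1404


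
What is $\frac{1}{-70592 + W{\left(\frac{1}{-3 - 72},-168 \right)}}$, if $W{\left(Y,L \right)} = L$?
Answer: $- \frac{1}{70760} \approx -1.4132 \cdot 10^{-5}$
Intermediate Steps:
$\frac{1}{-70592 + W{\left(\frac{1}{-3 - 72},-168 \right)}} = \frac{1}{-70592 - 168} = \frac{1}{-70760} = - \frac{1}{70760}$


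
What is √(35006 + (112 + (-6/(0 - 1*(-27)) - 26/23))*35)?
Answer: √185101286/69 ≈ 197.18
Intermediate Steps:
√(35006 + (112 + (-6/(0 - 1*(-27)) - 26/23))*35) = √(35006 + (112 + (-6/(0 + 27) - 26*1/23))*35) = √(35006 + (112 + (-6/27 - 26/23))*35) = √(35006 + (112 + (-6*1/27 - 26/23))*35) = √(35006 + (112 + (-2/9 - 26/23))*35) = √(35006 + (112 - 280/207)*35) = √(35006 + (22904/207)*35) = √(35006 + 801640/207) = √(8047882/207) = √185101286/69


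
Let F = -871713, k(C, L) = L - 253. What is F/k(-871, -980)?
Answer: 96857/137 ≈ 706.99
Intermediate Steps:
k(C, L) = -253 + L
F/k(-871, -980) = -871713/(-253 - 980) = -871713/(-1233) = -871713*(-1/1233) = 96857/137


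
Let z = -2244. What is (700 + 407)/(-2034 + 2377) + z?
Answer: -768585/343 ≈ -2240.8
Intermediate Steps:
(700 + 407)/(-2034 + 2377) + z = (700 + 407)/(-2034 + 2377) - 2244 = 1107/343 - 2244 = -768585/343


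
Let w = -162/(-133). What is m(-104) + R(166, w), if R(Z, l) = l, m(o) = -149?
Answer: -19655/133 ≈ -147.78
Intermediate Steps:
w = 162/133 (w = -162*(-1/133) = 162/133 ≈ 1.2180)
m(-104) + R(166, w) = -149 + 162/133 = -19655/133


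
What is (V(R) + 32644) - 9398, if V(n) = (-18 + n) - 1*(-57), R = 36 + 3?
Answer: 23324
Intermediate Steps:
R = 39
V(n) = 39 + n (V(n) = (-18 + n) + 57 = 39 + n)
(V(R) + 32644) - 9398 = ((39 + 39) + 32644) - 9398 = (78 + 32644) - 9398 = 32722 - 9398 = 23324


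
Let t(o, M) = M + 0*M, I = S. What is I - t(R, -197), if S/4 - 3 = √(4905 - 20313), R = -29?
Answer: 209 + 48*I*√107 ≈ 209.0 + 496.52*I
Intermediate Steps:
S = 12 + 48*I*√107 (S = 12 + 4*√(4905 - 20313) = 12 + 4*√(-15408) = 12 + 4*(12*I*√107) = 12 + 48*I*√107 ≈ 12.0 + 496.52*I)
I = 12 + 48*I*√107 ≈ 12.0 + 496.52*I
t(o, M) = M (t(o, M) = M + 0 = M)
I - t(R, -197) = (12 + 48*I*√107) - 1*(-197) = (12 + 48*I*√107) + 197 = 209 + 48*I*√107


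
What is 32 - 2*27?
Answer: -22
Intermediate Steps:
32 - 2*27 = 32 - 54 = -22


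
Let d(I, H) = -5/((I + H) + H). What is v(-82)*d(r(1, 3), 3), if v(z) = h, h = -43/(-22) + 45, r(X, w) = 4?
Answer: -1033/44 ≈ -23.477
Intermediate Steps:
h = 1033/22 (h = -43*(-1/22) + 45 = 43/22 + 45 = 1033/22 ≈ 46.955)
v(z) = 1033/22
d(I, H) = -5/(I + 2*H) (d(I, H) = -5/((H + I) + H) = -5/(I + 2*H))
v(-82)*d(r(1, 3), 3) = 1033*(-5/(4 + 2*3))/22 = 1033*(-5/(4 + 6))/22 = 1033*(-5/10)/22 = 1033*(-5*⅒)/22 = (1033/22)*(-½) = -1033/44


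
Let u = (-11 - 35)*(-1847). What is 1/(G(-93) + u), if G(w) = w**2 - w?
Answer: 1/93704 ≈ 1.0672e-5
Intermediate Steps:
u = 84962 (u = -46*(-1847) = 84962)
1/(G(-93) + u) = 1/(-93*(-1 - 93) + 84962) = 1/(-93*(-94) + 84962) = 1/(8742 + 84962) = 1/93704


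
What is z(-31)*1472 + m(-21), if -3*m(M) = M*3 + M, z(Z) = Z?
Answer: -45604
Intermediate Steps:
m(M) = -4*M/3 (m(M) = -(M*3 + M)/3 = -(3*M + M)/3 = -4*M/3)
z(-31)*1472 + m(-21) = -31*1472 - 4/3*(-21) = -45632 + 28 = -45604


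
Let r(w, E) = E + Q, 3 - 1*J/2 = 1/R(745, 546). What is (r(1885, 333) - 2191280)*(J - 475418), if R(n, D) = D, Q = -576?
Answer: 284432240957471/273 ≈ 1.0419e+12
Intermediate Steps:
J = 1637/273 (J = 6 - 2/546 = 6 - 2*1/546 = 6 - 1/273 = 1637/273 ≈ 5.9963)
r(w, E) = -576 + E (r(w, E) = E - 576 = -576 + E)
(r(1885, 333) - 2191280)*(J - 475418) = ((-576 + 333) - 2191280)*(1637/273 - 475418) = (-243 - 2191280)*(-129787477/273) = -2191523*(-129787477/273) = 284432240957471/273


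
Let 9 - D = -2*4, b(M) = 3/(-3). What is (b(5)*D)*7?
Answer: -119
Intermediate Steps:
b(M) = -1 (b(M) = 3*(-⅓) = -1)
D = 17 (D = 9 - (-2)*4 = 9 - 1*(-8) = 9 + 8 = 17)
(b(5)*D)*7 = -1*17*7 = -17*7 = -119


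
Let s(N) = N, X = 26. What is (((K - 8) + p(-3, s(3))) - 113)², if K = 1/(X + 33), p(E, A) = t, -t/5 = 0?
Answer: 50951044/3481 ≈ 14637.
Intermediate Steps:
t = 0 (t = -5*0 = 0)
p(E, A) = 0
K = 1/59 (K = 1/(26 + 33) = 1/59 ≈ 0.016949)
(((K - 8) + p(-3, s(3))) - 113)² = (((1/59 - 8) + 0) - 113)² = ((-471/59 + 0) - 113)² = (-471/59 - 113)² = (-7138/59)² = 50951044/3481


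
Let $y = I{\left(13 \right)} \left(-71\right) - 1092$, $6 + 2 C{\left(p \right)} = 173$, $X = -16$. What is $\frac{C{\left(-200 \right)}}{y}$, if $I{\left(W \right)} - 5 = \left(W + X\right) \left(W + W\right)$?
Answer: $\frac{167}{8182} \approx 0.020411$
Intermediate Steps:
$I{\left(W \right)} = 5 + 2 W \left(-16 + W\right)$ ($I{\left(W \right)} = 5 + \left(W - 16\right) \left(W + W\right) = 5 + \left(-16 + W\right) 2 W = 5 + 2 W \left(-16 + W\right)$)
$C{\left(p \right)} = \frac{167}{2}$ ($C{\left(p \right)} = -3 + \frac{1}{2} \cdot 173 = -3 + \frac{173}{2} = \frac{167}{2}$)
$y = 4091$ ($y = \left(5 - 416 + 2 \cdot 13^{2}\right) \left(-71\right) - 1092 = \left(5 - 416 + 2 \cdot 169\right) \left(-71\right) - 1092 = \left(5 - 416 + 338\right) \left(-71\right) - 1092 = \left(-73\right) \left(-71\right) - 1092 = 5183 - 1092 = 4091$)
$\frac{C{\left(-200 \right)}}{y} = \frac{167}{2 \cdot 4091} = \frac{167}{2} \cdot \frac{1}{4091} = \frac{167}{8182}$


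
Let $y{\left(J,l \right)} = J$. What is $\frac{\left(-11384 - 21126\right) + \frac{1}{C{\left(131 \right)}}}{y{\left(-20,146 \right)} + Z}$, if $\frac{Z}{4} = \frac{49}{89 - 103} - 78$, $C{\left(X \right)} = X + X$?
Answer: $\frac{8517619}{90652} \approx 93.959$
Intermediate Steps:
$C{\left(X \right)} = 2 X$
$Z = -326$ ($Z = 4 \left(\frac{49}{89 - 103} - 78\right) = 4 \left(\frac{49}{-14} - 78\right) = 4 \left(49 \left(- \frac{1}{14}\right) - 78\right) = 4 \left(- \frac{7}{2} - 78\right) = 4 \left(- \frac{163}{2}\right) = -326$)
$\frac{\left(-11384 - 21126\right) + \frac{1}{C{\left(131 \right)}}}{y{\left(-20,146 \right)} + Z} = \frac{\left(-11384 - 21126\right) + \frac{1}{2 \cdot 131}}{-20 - 326} = \frac{\left(-11384 - 21126\right) + \frac{1}{262}}{-346} = \left(-32510 + \frac{1}{262}\right) \left(- \frac{1}{346}\right) = \left(- \frac{8517619}{262}\right) \left(- \frac{1}{346}\right) = \frac{8517619}{90652}$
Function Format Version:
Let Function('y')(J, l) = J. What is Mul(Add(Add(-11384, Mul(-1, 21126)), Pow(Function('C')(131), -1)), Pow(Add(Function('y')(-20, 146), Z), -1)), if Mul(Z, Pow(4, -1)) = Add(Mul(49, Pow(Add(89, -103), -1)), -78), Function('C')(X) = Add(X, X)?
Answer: Rational(8517619, 90652) ≈ 93.959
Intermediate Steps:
Function('C')(X) = Mul(2, X)
Z = -326 (Z = Mul(4, Add(Mul(49, Pow(Add(89, -103), -1)), -78)) = Mul(4, Add(Mul(49, Pow(-14, -1)), -78)) = Mul(4, Add(Mul(49, Rational(-1, 14)), -78)) = Mul(4, Add(Rational(-7, 2), -78)) = Mul(4, Rational(-163, 2)) = -326)
Mul(Add(Add(-11384, Mul(-1, 21126)), Pow(Function('C')(131), -1)), Pow(Add(Function('y')(-20, 146), Z), -1)) = Mul(Add(Add(-11384, Mul(-1, 21126)), Pow(Mul(2, 131), -1)), Pow(Add(-20, -326), -1)) = Mul(Add(Add(-11384, -21126), Pow(262, -1)), Pow(-346, -1)) = Mul(Add(-32510, Rational(1, 262)), Rational(-1, 346)) = Mul(Rational(-8517619, 262), Rational(-1, 346)) = Rational(8517619, 90652)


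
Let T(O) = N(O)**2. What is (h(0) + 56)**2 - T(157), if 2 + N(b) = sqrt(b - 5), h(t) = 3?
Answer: 3325 + 8*sqrt(38) ≈ 3374.3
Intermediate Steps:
N(b) = -2 + sqrt(-5 + b) (N(b) = -2 + sqrt(b - 5) = -2 + sqrt(-5 + b))
T(O) = (-2 + sqrt(-5 + O))**2
(h(0) + 56)**2 - T(157) = (3 + 56)**2 - (-2 + sqrt(-5 + 157))**2 = 59**2 - (-2 + sqrt(152))**2 = 3481 - (-2 + 2*sqrt(38))**2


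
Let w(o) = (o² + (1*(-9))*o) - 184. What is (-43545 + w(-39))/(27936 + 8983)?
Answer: -41857/36919 ≈ -1.1338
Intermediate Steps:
w(o) = -184 + o² - 9*o (w(o) = (o² - 9*o) - 184 = -184 + o² - 9*o)
(-43545 + w(-39))/(27936 + 8983) = (-43545 + (-184 + (-39)² - 9*(-39)))/(27936 + 8983) = (-43545 + (-184 + 1521 + 351))/36919 = (-43545 + 1688)*(1/36919) = -41857*1/36919 = -41857/36919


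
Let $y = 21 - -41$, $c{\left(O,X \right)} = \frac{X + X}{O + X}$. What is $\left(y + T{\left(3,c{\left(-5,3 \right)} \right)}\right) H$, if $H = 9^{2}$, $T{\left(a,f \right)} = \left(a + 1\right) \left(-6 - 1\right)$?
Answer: $2754$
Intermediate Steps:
$c{\left(O,X \right)} = \frac{2 X}{O + X}$
$T{\left(a,f \right)} = -7 - 7 a$ ($T{\left(a,f \right)} = \left(1 + a\right) \left(-7\right) = -7 - 7 a$)
$y = 62$ ($y = 21 + 41 = 62$)
$H = 81$
$\left(y + T{\left(3,c{\left(-5,3 \right)} \right)}\right) H = \left(62 - 28\right) 81 = 34 \cdot 81 = 2754$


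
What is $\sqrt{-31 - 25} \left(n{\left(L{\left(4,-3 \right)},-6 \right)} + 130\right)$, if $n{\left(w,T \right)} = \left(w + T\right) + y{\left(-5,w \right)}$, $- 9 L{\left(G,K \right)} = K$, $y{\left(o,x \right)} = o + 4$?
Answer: $\frac{740 i \sqrt{14}}{3} \approx 922.94 i$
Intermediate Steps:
$y{\left(o,x \right)} = 4 + o$
$L{\left(G,K \right)} = - \frac{K}{9}$
$n{\left(w,T \right)} = -1 + T + w$ ($n{\left(w,T \right)} = \left(w + T\right) + \left(4 - 5\right) = \left(T + w\right) - 1 = -1 + T + w$)
$\sqrt{-31 - 25} \left(n{\left(L{\left(4,-3 \right)},-6 \right)} + 130\right) = \sqrt{-31 - 25} \left(\left(-1 - 6 - - \frac{1}{3}\right) + 130\right) = \sqrt{-56} \left(\left(-1 - 6 + \frac{1}{3}\right) + 130\right) = 2 i \sqrt{14} \left(- \frac{20}{3} + 130\right) = 2 i \sqrt{14} \cdot \frac{370}{3} = \frac{740 i \sqrt{14}}{3}$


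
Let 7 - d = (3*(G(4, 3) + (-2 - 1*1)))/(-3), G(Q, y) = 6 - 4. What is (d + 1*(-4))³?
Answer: 8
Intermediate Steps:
G(Q, y) = 2
d = 6 (d = 7 - 3*(2 + (-2 - 1*1))/(-3) = 7 - 3*(2 + (-2 - 1))*(-1)/3 = 7 - 3*(2 - 3)*(-1)/3 = 7 - 3*(-1)*(-1)/3 = 7 - (-3)*(-1)/3 = 7 - 1*1 = 7 - 1 = 6)
(d + 1*(-4))³ = (6 + 1*(-4))³ = (6 - 4)³ = 2³ = 8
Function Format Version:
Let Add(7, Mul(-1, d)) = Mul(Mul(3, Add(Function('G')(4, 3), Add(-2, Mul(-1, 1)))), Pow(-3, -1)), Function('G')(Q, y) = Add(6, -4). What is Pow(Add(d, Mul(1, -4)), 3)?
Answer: 8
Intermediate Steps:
Function('G')(Q, y) = 2
d = 6 (d = Add(7, Mul(-1, Mul(Mul(3, Add(2, Add(-2, Mul(-1, 1)))), Pow(-3, -1)))) = Add(7, Mul(-1, Mul(Mul(3, Add(2, Add(-2, -1))), Rational(-1, 3)))) = Add(7, Mul(-1, Mul(Mul(3, Add(2, -3)), Rational(-1, 3)))) = Add(7, Mul(-1, Mul(Mul(3, -1), Rational(-1, 3)))) = Add(7, Mul(-1, Mul(-3, Rational(-1, 3)))) = Add(7, Mul(-1, 1)) = Add(7, -1) = 6)
Pow(Add(d, Mul(1, -4)), 3) = Pow(Add(6, Mul(1, -4)), 3) = Pow(Add(6, -4), 3) = Pow(2, 3) = 8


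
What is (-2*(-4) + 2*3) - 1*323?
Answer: -309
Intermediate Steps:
(-2*(-4) + 2*3) - 1*323 = (8 + 6) - 323 = 14 - 323 = -309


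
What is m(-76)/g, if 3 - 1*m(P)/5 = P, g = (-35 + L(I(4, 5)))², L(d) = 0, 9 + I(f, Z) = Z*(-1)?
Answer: 79/245 ≈ 0.32245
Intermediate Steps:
I(f, Z) = -9 - Z (I(f, Z) = -9 + Z*(-1) = -9 - Z)
g = 1225 (g = (-35 + 0)² = (-35)² = 1225)
m(P) = 15 - 5*P
m(-76)/g = (15 - 5*(-76))/1225 = (15 + 380)*(1/1225) = 395*(1/1225) = 79/245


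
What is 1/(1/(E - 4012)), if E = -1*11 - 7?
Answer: -4030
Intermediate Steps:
E = -18 (E = -11 - 7 = -18)
1/(1/(E - 4012)) = 1/(1/(-18 - 4012)) = 1/(1/(-4030)) = 1/(-1/4030) = -4030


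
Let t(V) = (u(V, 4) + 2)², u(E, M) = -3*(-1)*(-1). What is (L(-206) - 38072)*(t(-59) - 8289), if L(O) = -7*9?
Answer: 316062880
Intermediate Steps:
u(E, M) = -3 (u(E, M) = 3*(-1) = -3)
L(O) = -63
t(V) = 1 (t(V) = (-3 + 2)² = (-1)² = 1)
(L(-206) - 38072)*(t(-59) - 8289) = (-63 - 38072)*(1 - 8289) = -38135*(-8288) = 316062880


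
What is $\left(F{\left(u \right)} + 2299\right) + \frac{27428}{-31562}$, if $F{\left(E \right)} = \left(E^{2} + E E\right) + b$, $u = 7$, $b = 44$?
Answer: $\frac{38507707}{15781} \approx 2440.1$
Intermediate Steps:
$F{\left(E \right)} = 44 + 2 E^{2}$ ($F{\left(E \right)} = \left(E^{2} + E E\right) + 44 = \left(E^{2} + E^{2}\right) + 44 = 2 E^{2} + 44 = 44 + 2 E^{2}$)
$\left(F{\left(u \right)} + 2299\right) + \frac{27428}{-31562} = \left(\left(44 + 2 \cdot 7^{2}\right) + 2299\right) + \frac{27428}{-31562} = \left(\left(44 + 2 \cdot 49\right) + 2299\right) + 27428 \left(- \frac{1}{31562}\right) = \left(\left(44 + 98\right) + 2299\right) - \frac{13714}{15781} = \left(142 + 2299\right) - \frac{13714}{15781} = 2441 - \frac{13714}{15781} = \frac{38507707}{15781}$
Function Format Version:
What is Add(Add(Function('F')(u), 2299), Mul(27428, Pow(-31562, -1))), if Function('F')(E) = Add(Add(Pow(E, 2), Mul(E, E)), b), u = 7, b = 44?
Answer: Rational(38507707, 15781) ≈ 2440.1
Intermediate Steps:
Function('F')(E) = Add(44, Mul(2, Pow(E, 2))) (Function('F')(E) = Add(Add(Pow(E, 2), Mul(E, E)), 44) = Add(Add(Pow(E, 2), Pow(E, 2)), 44) = Add(Mul(2, Pow(E, 2)), 44) = Add(44, Mul(2, Pow(E, 2))))
Add(Add(Function('F')(u), 2299), Mul(27428, Pow(-31562, -1))) = Add(Add(Add(44, Mul(2, Pow(7, 2))), 2299), Mul(27428, Pow(-31562, -1))) = Add(Add(Add(44, Mul(2, 49)), 2299), Mul(27428, Rational(-1, 31562))) = Add(Add(Add(44, 98), 2299), Rational(-13714, 15781)) = Add(Add(142, 2299), Rational(-13714, 15781)) = Add(2441, Rational(-13714, 15781)) = Rational(38507707, 15781)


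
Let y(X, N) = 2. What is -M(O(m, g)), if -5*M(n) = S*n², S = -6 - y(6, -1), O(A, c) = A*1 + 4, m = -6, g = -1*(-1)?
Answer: -32/5 ≈ -6.4000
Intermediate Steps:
g = 1
O(A, c) = 4 + A (O(A, c) = A + 4 = 4 + A)
S = -8 (S = -6 - 1*2 = -6 - 2 = -8)
M(n) = 8*n²/5 (M(n) = -(-8)*n²/5 = 8*n²/5)
-M(O(m, g)) = -8*(4 - 6)²/5 = -8*(-2)²/5 = -8*4/5 = -1*32/5 = -32/5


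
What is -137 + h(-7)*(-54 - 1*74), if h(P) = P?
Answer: 759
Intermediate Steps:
-137 + h(-7)*(-54 - 1*74) = -137 - 7*(-54 - 1*74) = -137 - 7*(-54 - 74) = -137 - 7*(-128) = -137 + 896 = 759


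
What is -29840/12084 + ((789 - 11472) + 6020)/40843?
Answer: -318775703/123386703 ≈ -2.5835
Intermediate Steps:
-29840/12084 + ((789 - 11472) + 6020)/40843 = -29840*1/12084 + (-10683 + 6020)*(1/40843) = -7460/3021 - 4663*1/40843 = -7460/3021 - 4663/40843 = -318775703/123386703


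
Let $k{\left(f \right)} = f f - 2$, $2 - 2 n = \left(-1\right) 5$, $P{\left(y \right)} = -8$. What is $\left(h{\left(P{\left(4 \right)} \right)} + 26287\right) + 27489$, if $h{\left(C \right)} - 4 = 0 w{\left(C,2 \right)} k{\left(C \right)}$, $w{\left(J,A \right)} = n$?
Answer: $53780$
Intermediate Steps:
$n = \frac{7}{2}$ ($n = 1 - \frac{\left(-1\right) 5}{2} = 1 - - \frac{5}{2} = 1 + \frac{5}{2} = \frac{7}{2} \approx 3.5$)
$w{\left(J,A \right)} = \frac{7}{2}$
$k{\left(f \right)} = -2 + f^{2}$ ($k{\left(f \right)} = f^{2} - 2 = -2 + f^{2}$)
$h{\left(C \right)} = 4$ ($h{\left(C \right)} = 4 + 0 \cdot \frac{7}{2} \left(-2 + C^{2}\right) = 4 + 0 \left(-2 + C^{2}\right) = 4 + 0 = 4$)
$\left(h{\left(P{\left(4 \right)} \right)} + 26287\right) + 27489 = \left(4 + 26287\right) + 27489 = 26291 + 27489 = 53780$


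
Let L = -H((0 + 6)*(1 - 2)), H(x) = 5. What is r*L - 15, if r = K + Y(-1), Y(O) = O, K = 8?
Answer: -50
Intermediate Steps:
L = -5 (L = -1*5 = -5)
r = 7 (r = 8 - 1 = 7)
r*L - 15 = 7*(-5) - 15 = -35 - 15 = -50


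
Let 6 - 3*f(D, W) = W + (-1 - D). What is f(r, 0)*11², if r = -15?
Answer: -968/3 ≈ -322.67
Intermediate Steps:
f(D, W) = 7/3 - W/3 + D/3 (f(D, W) = 2 - (W + (-1 - D))/3 = 2 - (-1 + W - D)/3 = 2 + (⅓ - W/3 + D/3) = 7/3 - W/3 + D/3)
f(r, 0)*11² = (7/3 - ⅓*0 + (⅓)*(-15))*11² = (7/3 + 0 - 5)*121 = -8/3*121 = -968/3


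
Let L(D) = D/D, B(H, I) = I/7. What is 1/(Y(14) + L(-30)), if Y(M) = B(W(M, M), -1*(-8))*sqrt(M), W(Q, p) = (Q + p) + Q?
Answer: -7/121 + 8*sqrt(14)/121 ≈ 0.18953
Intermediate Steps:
W(Q, p) = p + 2*Q
B(H, I) = I/7 (B(H, I) = I*(1/7) = I/7)
L(D) = 1
Y(M) = 8*sqrt(M)/7 (Y(M) = ((-1*(-8))/7)*sqrt(M) = ((1/7)*8)*sqrt(M) = 8*sqrt(M)/7)
1/(Y(14) + L(-30)) = 1/(8*sqrt(14)/7 + 1) = 1/(1 + 8*sqrt(14)/7)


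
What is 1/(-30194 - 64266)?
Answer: -1/94460 ≈ -1.0586e-5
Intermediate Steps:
1/(-30194 - 64266) = 1/(-94460) = -1/94460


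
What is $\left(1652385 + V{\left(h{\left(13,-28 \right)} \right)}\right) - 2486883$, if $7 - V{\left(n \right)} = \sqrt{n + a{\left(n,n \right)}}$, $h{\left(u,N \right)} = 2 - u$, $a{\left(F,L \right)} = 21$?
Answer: $-834491 - \sqrt{10} \approx -8.3449 \cdot 10^{5}$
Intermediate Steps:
$V{\left(n \right)} = 7 - \sqrt{21 + n}$ ($V{\left(n \right)} = 7 - \sqrt{n + 21} = 7 - \sqrt{21 + n}$)
$\left(1652385 + V{\left(h{\left(13,-28 \right)} \right)}\right) - 2486883 = \left(1652385 + \left(7 - \sqrt{21 + \left(2 - 13\right)}\right)\right) - 2486883 = \left(1652385 + \left(7 - \sqrt{21 - 11}\right)\right) - 2486883 = \left(1652385 + \left(7 - \sqrt{10}\right)\right) - 2486883 = \left(1652392 - \sqrt{10}\right) - 2486883 = -834491 - \sqrt{10}$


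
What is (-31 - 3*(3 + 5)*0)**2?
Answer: 961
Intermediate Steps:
(-31 - 3*(3 + 5)*0)**2 = (-31 - 24*0)**2 = (-31 - 3*0)**2 = (-31 + 0)**2 = (-31)**2 = 961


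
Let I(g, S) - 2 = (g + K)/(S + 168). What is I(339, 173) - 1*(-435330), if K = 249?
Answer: 148448800/341 ≈ 4.3533e+5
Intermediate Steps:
I(g, S) = 2 + (249 + g)/(168 + S) (I(g, S) = 2 + (g + 249)/(S + 168) = 2 + (249 + g)/(168 + S))
I(339, 173) - 1*(-435330) = (585 + 339 + 2*173)/(168 + 173) - 1*(-435330) = (585 + 339 + 346)/341 + 435330 = (1/341)*1270 + 435330 = 1270/341 + 435330 = 148448800/341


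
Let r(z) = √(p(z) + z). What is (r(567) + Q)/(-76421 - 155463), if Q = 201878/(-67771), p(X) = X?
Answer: 100939/7857505282 - 9*√14/231884 ≈ -0.00013238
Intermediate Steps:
Q = -201878/67771 (Q = 201878*(-1/67771) = -201878/67771 ≈ -2.9788)
r(z) = √2*√z (r(z) = √(z + z) = √(2*z) = √2*√z)
(r(567) + Q)/(-76421 - 155463) = (√2*√567 - 201878/67771)/(-76421 - 155463) = (√2*(9*√7) - 201878/67771)/(-231884) = (9*√14 - 201878/67771)*(-1/231884) = (-201878/67771 + 9*√14)*(-1/231884) = 100939/7857505282 - 9*√14/231884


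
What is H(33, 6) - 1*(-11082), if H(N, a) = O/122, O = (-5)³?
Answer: 1351879/122 ≈ 11081.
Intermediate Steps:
O = -125
H(N, a) = -125/122
H(33, 6) - 1*(-11082) = -125/122 - 1*(-11082) = -125/122 + 11082 = 1351879/122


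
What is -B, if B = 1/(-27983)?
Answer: 1/27983 ≈ 3.5736e-5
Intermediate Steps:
B = -1/27983 ≈ -3.5736e-5
-B = -1*(-1/27983) = 1/27983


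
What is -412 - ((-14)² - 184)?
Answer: -424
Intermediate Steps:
-412 - ((-14)² - 184) = -412 - (196 - 184) = -412 - 1*12 = -412 - 12 = -424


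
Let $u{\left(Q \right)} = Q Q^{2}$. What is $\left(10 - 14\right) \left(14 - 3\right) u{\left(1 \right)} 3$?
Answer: $-132$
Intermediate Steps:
$u{\left(Q \right)} = Q^{3}$
$\left(10 - 14\right) \left(14 - 3\right) u{\left(1 \right)} 3 = \left(10 - 14\right) \left(14 - 3\right) 1^{3} \cdot 3 = \left(-4\right) 11 \cdot 1 \cdot 3 = \left(-44\right) 1 \cdot 3 = \left(-44\right) 3 = -132$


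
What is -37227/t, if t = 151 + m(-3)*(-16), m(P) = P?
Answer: -37227/199 ≈ -187.07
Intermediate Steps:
t = 199 (t = 151 - 3*(-16) = 151 + 48 = 199)
-37227/t = -37227/199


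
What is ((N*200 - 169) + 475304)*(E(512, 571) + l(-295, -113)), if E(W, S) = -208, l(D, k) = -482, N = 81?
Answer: -339021150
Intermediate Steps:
((N*200 - 169) + 475304)*(E(512, 571) + l(-295, -113)) = ((81*200 - 169) + 475304)*(-208 - 482) = ((16200 - 169) + 475304)*(-690) = (16031 + 475304)*(-690) = 491335*(-690) = -339021150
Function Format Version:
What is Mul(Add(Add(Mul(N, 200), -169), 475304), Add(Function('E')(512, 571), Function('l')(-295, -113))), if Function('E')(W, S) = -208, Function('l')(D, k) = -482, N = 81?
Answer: -339021150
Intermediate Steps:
Mul(Add(Add(Mul(N, 200), -169), 475304), Add(Function('E')(512, 571), Function('l')(-295, -113))) = Mul(Add(Add(Mul(81, 200), -169), 475304), Add(-208, -482)) = Mul(Add(Add(16200, -169), 475304), -690) = Mul(Add(16031, 475304), -690) = Mul(491335, -690) = -339021150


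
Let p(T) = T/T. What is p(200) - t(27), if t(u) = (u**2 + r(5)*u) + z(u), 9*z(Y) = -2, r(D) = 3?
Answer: -7279/9 ≈ -808.78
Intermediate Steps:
z(Y) = -2/9 (z(Y) = (1/9)*(-2) = -2/9)
p(T) = 1
t(u) = -2/9 + u**2 + 3*u (t(u) = (u**2 + 3*u) - 2/9 = -2/9 + u**2 + 3*u)
p(200) - t(27) = 1 - (-2/9 + 27**2 + 3*27) = 1 - (-2/9 + 729 + 81) = 1 - 1*7288/9 = 1 - 7288/9 = -7279/9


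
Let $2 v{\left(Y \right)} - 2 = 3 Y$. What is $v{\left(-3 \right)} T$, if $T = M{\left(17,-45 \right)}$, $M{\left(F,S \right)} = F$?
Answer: $- \frac{119}{2} \approx -59.5$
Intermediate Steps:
$T = 17$
$v{\left(Y \right)} = 1 + \frac{3 Y}{2}$
$v{\left(-3 \right)} T = \left(1 + \frac{3}{2} \left(-3\right)\right) 17 = \left(1 - \frac{9}{2}\right) 17 = \left(- \frac{7}{2}\right) 17 = - \frac{119}{2}$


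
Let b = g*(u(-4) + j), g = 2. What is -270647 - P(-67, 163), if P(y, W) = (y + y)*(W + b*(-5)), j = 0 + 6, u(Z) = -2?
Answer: -254165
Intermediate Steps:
j = 6
b = 8 (b = 2*(-2 + 6) = 2*4 = 8)
P(y, W) = 2*y*(-40 + W) (P(y, W) = (y + y)*(W + 8*(-5)) = (2*y)*(W - 40) = (2*y)*(-40 + W) = 2*y*(-40 + W))
-270647 - P(-67, 163) = -270647 - 2*(-67)*(-40 + 163) = -270647 - 2*(-67)*123 = -270647 - 1*(-16482) = -270647 + 16482 = -254165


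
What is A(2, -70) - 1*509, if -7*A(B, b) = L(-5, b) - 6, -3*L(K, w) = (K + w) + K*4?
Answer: -1538/3 ≈ -512.67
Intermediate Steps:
L(K, w) = -5*K/3 - w/3 (L(K, w) = -((K + w) + K*4)/3 = -((K + w) + 4*K)/3 = -(w + 5*K)/3 = -5*K/3 - w/3)
A(B, b) = -⅓ + b/21 (A(B, b) = -((-5/3*(-5) - b/3) - 6)/7 = -((25/3 - b/3) - 6)/7 = -(7/3 - b/3)/7 = -⅓ + b/21)
A(2, -70) - 1*509 = (-⅓ + (1/21)*(-70)) - 1*509 = (-⅓ - 10/3) - 509 = -11/3 - 509 = -1538/3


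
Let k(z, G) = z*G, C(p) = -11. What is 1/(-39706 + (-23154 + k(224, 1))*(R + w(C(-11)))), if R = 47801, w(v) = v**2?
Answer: -1/1098891166 ≈ -9.1001e-10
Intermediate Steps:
k(z, G) = G*z
1/(-39706 + (-23154 + k(224, 1))*(R + w(C(-11)))) = 1/(-39706 + (-23154 + 1*224)*(47801 + (-11)**2)) = 1/(-39706 + (-23154 + 224)*(47801 + 121)) = 1/(-39706 - 22930*47922) = 1/(-39706 - 1098851460) = 1/(-1098891166) = -1/1098891166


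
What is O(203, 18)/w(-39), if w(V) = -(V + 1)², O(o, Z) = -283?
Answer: 283/1444 ≈ 0.19598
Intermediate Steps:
w(V) = -(1 + V)²
O(203, 18)/w(-39) = -283*(-1/(1 - 39)²) = -283/((-1*(-38)²)) = -283/((-1*1444)) = -283/(-1444) = -283*(-1/1444) = 283/1444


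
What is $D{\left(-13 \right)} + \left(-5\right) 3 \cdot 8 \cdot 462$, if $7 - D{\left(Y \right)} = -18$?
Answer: $-55415$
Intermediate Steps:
$D{\left(Y \right)} = 25$ ($D{\left(Y \right)} = 7 - -18 = 7 + 18 = 25$)
$D{\left(-13 \right)} + \left(-5\right) 3 \cdot 8 \cdot 462 = 25 + \left(-5\right) 3 \cdot 8 \cdot 462 = 25 + \left(-15\right) 8 \cdot 462 = 25 - 55440 = -55415$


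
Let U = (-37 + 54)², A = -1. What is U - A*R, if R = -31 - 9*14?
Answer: 132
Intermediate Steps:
R = -157 (R = -31 - 126 = -157)
U = 289 (U = 17² = 289)
U - A*R = 289 - (-1)*(-157) = 289 - 1*157 = 289 - 157 = 132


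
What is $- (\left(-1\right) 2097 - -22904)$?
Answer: $-20807$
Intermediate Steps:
$- (\left(-1\right) 2097 - -22904) = - (-2097 + 22904) = \left(-1\right) 20807 = -20807$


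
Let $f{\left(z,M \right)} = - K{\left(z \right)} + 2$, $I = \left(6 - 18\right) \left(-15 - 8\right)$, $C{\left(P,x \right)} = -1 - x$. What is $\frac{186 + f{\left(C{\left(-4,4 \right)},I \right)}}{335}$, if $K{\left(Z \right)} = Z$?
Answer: $\frac{193}{335} \approx 0.57612$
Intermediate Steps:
$I = 276$ ($I = \left(-12\right) \left(-23\right) = 276$)
$f{\left(z,M \right)} = 2 - z$ ($f{\left(z,M \right)} = - z + 2 = 2 - z$)
$\frac{186 + f{\left(C{\left(-4,4 \right)},I \right)}}{335} = \frac{186 + \left(2 - \left(-1 - 4\right)\right)}{335} = \frac{186 + \left(2 - -5\right)}{335} = \frac{186 + \left(2 + 5\right)}{335} = \frac{186 + 7}{335} = \frac{1}{335} \cdot 193 = \frac{193}{335}$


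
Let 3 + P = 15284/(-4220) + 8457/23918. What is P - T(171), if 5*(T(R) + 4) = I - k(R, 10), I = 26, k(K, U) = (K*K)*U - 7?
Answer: 1475481186093/25233490 ≈ 58473.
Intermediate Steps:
k(K, U) = -7 + U*K² (k(K, U) = K²*U - 7 = U*K² - 7 = -7 + U*K²)
T(R) = 13/5 - 2*R² (T(R) = -4 + (26 - (-7 + 10*R²))/5 = -4 + (26 + (7 - 10*R²))/5 = -4 + (33 - 10*R²)/5 = -4 + (33/5 - 2*R²) = 13/5 - 2*R²)
P = -158169013/25233490 (P = -3 + (15284/(-4220) + 8457/23918) = -3 + (15284*(-1/4220) + 8457*(1/23918)) = -3 + (-3821/1055 + 8457/23918) = -3 - 82468543/25233490 = -158169013/25233490 ≈ -6.2682)
P - T(171) = -158169013/25233490 - (13/5 - 2*171²) = -158169013/25233490 - (13/5 - 2*29241) = -158169013/25233490 - (13/5 - 58482) = -158169013/25233490 - 1*(-292397/5) = -158169013/25233490 + 292397/5 = 1475481186093/25233490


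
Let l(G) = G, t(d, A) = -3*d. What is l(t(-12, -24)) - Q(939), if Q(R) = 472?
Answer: -436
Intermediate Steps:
l(t(-12, -24)) - Q(939) = -3*(-12) - 1*472 = 36 - 472 = -436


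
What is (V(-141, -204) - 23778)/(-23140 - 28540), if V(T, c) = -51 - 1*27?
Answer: 1491/3230 ≈ 0.46161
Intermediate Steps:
V(T, c) = -78 (V(T, c) = -51 - 27 = -78)
(V(-141, -204) - 23778)/(-23140 - 28540) = (-78 - 23778)/(-23140 - 28540) = -23856/(-51680) = -23856*(-1/51680) = 1491/3230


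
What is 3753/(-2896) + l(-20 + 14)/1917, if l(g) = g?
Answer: -2403959/1850544 ≈ -1.2991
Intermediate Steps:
3753/(-2896) + l(-20 + 14)/1917 = 3753/(-2896) + (-20 + 14)/1917 = 3753*(-1/2896) - 6*1/1917 = -3753/2896 - 2/639 = -2403959/1850544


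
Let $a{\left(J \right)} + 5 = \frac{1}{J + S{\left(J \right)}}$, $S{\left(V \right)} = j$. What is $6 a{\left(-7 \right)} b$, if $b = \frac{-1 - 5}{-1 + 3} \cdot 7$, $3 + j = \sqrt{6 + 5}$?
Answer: $\frac{57330}{89} + \frac{126 \sqrt{11}}{89} \approx 648.85$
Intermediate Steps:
$j = -3 + \sqrt{11}$ ($j = -3 + \sqrt{6 + 5} = -3 + \sqrt{11} \approx 0.31662$)
$S{\left(V \right)} = -3 + \sqrt{11}$
$a{\left(J \right)} = -5 + \frac{1}{-3 + J + \sqrt{11}}$ ($a{\left(J \right)} = -5 + \frac{1}{J - \left(3 - \sqrt{11}\right)} = -5 + \frac{1}{-3 + J + \sqrt{11}}$)
$b = -21$ ($b = - \frac{6}{2} \cdot 7 = \left(-6\right) \frac{1}{2} \cdot 7 = \left(-3\right) 7 = -21$)
$6 a{\left(-7 \right)} b = 6 \frac{16 - -35 - 5 \sqrt{11}}{-3 - 7 + \sqrt{11}} \left(-21\right) = 6 \frac{16 + 35 - 5 \sqrt{11}}{-10 + \sqrt{11}} \left(-21\right) = 6 \frac{51 - 5 \sqrt{11}}{-10 + \sqrt{11}} \left(-21\right) = \frac{6 \left(51 - 5 \sqrt{11}\right)}{-10 + \sqrt{11}} \left(-21\right) = - \frac{126 \left(51 - 5 \sqrt{11}\right)}{-10 + \sqrt{11}}$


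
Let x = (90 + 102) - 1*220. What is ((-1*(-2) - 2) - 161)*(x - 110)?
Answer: 22218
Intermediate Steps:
x = -28 (x = 192 - 220 = -28)
((-1*(-2) - 2) - 161)*(x - 110) = ((-1*(-2) - 2) - 161)*(-28 - 110) = ((2 - 2) - 161)*(-138) = (0 - 161)*(-138) = -161*(-138) = 22218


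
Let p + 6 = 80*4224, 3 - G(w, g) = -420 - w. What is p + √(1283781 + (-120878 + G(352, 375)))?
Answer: 337914 + 137*√62 ≈ 3.3899e+5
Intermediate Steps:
G(w, g) = 423 + w (G(w, g) = 3 - (-420 - w) = 3 + (420 + w) = 423 + w)
p = 337914 (p = -6 + 80*4224 = -6 + 337920 = 337914)
p + √(1283781 + (-120878 + G(352, 375))) = 337914 + √(1283781 + (-120878 + (423 + 352))) = 337914 + √(1283781 + (-120878 + 775)) = 337914 + √(1283781 - 120103) = 337914 + √1163678 = 337914 + 137*√62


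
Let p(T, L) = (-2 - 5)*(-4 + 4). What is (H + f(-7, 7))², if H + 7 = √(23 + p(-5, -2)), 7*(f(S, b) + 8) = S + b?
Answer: (15 - √23)² ≈ 104.13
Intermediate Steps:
p(T, L) = 0 (p(T, L) = -7*0 = 0)
f(S, b) = -8 + S/7 + b/7 (f(S, b) = -8 + (S + b)/7 = -8 + (S/7 + b/7) = -8 + S/7 + b/7)
H = -7 + √23 (H = -7 + √(23 + 0) = -7 + √23 ≈ -2.2042)
(H + f(-7, 7))² = ((-7 + √23) + (-8 + (⅐)*(-7) + (⅐)*7))² = ((-7 + √23) + (-8 - 1 + 1))² = ((-7 + √23) - 8)² = (-15 + √23)²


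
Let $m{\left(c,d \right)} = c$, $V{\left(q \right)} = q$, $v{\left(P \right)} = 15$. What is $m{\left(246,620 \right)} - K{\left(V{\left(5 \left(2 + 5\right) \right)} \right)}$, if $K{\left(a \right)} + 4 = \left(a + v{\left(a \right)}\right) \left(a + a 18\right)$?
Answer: $-33000$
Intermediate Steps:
$K{\left(a \right)} = -4 + 19 a \left(15 + a\right)$ ($K{\left(a \right)} = -4 + \left(a + 15\right) \left(a + a 18\right) = -4 + \left(15 + a\right) \left(a + 18 a\right) = -4 + \left(15 + a\right) 19 a = -4 + 19 a \left(15 + a\right)$)
$m{\left(246,620 \right)} - K{\left(V{\left(5 \left(2 + 5\right) \right)} \right)} = 246 - \left(-4 + 19 \left(5 \left(2 + 5\right)\right)^{2} + 285 \cdot 5 \left(2 + 5\right)\right) = 246 - \left(-4 + 19 \left(5 \cdot 7\right)^{2} + 285 \cdot 5 \cdot 7\right) = 246 - \left(-4 + 19 \cdot 35^{2} + 285 \cdot 35\right) = 246 - \left(-4 + 19 \cdot 1225 + 9975\right) = 246 - \left(-4 + 23275 + 9975\right) = 246 - 33246 = -33000$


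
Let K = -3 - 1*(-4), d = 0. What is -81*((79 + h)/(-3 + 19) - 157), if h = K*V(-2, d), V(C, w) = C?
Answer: 197235/16 ≈ 12327.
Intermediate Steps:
K = 1 (K = -3 + 4 = 1)
h = -2 (h = 1*(-2) = -2)
-81*((79 + h)/(-3 + 19) - 157) = -81*((79 - 2)/(-3 + 19) - 157) = -81*(77/16 - 157) = -81*(-2435/16) = 197235/16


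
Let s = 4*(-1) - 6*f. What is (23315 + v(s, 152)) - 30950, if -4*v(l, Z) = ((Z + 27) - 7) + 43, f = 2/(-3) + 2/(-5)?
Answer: -30755/4 ≈ -7688.8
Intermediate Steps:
f = -16/15 (f = 2*(-⅓) + 2*(-⅕) = -⅔ - ⅖ = -16/15 ≈ -1.0667)
s = 12/5 (s = 4*(-1) - 6*(-16/15) = -4 + 32/5 = 12/5 ≈ 2.4000)
v(l, Z) = -63/4 - Z/4 (v(l, Z) = -(((Z + 27) - 7) + 43)/4 = -(((27 + Z) - 7) + 43)/4 = -((20 + Z) + 43)/4 = -(63 + Z)/4 = -63/4 - Z/4)
(23315 + v(s, 152)) - 30950 = (23315 + (-63/4 - ¼*152)) - 30950 = (23315 + (-63/4 - 38)) - 30950 = (23315 - 215/4) - 30950 = 93045/4 - 30950 = -30755/4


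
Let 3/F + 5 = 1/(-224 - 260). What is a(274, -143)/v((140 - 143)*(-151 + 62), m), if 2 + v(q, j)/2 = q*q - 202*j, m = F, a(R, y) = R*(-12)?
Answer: -1326708/57626377 ≈ -0.023023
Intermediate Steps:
a(R, y) = -12*R
F = -484/807 (F = 3/(-5 + 1/(-224 - 260)) = 3/(-5 + 1/(-484)) = 3/(-5 - 1/484) = 3/(-2421/484) = 3*(-484/2421) = -484/807 ≈ -0.59975)
m = -484/807 ≈ -0.59975
v(q, j) = -4 - 404*j + 2*q**2 (v(q, j) = -4 + 2*(q*q - 202*j) = -4 + 2*(q**2 - 202*j) = -4 + (-404*j + 2*q**2) = -4 - 404*j + 2*q**2)
a(274, -143)/v((140 - 143)*(-151 + 62), m) = (-12*274)/(-4 - 404*(-484/807) + 2*((140 - 143)*(-151 + 62))**2) = -3288/(-4 + 195536/807 + 2*(-3*(-89))**2) = -3288/(-4 + 195536/807 + 2*267**2) = -3288/(-4 + 195536/807 + 2*71289) = -3288/(-4 + 195536/807 + 142578) = -3288/115252754/807 = -3288*807/115252754 = -1326708/57626377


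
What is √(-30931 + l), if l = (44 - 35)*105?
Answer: I*√29986 ≈ 173.16*I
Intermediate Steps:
l = 945 (l = 9*105 = 945)
√(-30931 + l) = √(-30931 + 945) = √(-29986) = I*√29986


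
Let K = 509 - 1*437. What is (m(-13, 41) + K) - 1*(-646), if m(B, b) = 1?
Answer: 719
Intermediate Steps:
K = 72 (K = 509 - 437 = 72)
(m(-13, 41) + K) - 1*(-646) = (1 + 72) - 1*(-646) = 73 + 646 = 719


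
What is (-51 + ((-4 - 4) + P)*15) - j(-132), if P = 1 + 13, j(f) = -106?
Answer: 145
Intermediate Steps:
P = 14
(-51 + ((-4 - 4) + P)*15) - j(-132) = (-51 + ((-4 - 4) + 14)*15) - 1*(-106) = (-51 + (-8 + 14)*15) + 106 = (-51 + 6*15) + 106 = (-51 + 90) + 106 = 39 + 106 = 145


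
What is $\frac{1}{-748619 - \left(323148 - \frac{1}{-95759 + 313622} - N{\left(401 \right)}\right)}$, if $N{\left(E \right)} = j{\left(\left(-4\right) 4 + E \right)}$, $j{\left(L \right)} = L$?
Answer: $- \frac{217863}{233414496665} \approx -9.3337 \cdot 10^{-7}$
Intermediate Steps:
$N{\left(E \right)} = -16 + E$ ($N{\left(E \right)} = \left(-4\right) 4 + E = -16 + E$)
$\frac{1}{-748619 - \left(323148 - \frac{1}{-95759 + 313622} - N{\left(401 \right)}\right)} = \frac{1}{-748619 + \left(\left(\frac{1}{-95759 + 313622} - 323148\right) + \left(-16 + 401\right)\right)} = \frac{1}{-748619 + \left(\left(\frac{1}{217863} - 323148\right) + 385\right)} = \frac{1}{-748619 + \left(- \frac{70401992723}{217863} + 385\right)} = \frac{1}{-748619 - \frac{70318115468}{217863}} = \frac{1}{- \frac{233414496665}{217863}} = - \frac{217863}{233414496665}$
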